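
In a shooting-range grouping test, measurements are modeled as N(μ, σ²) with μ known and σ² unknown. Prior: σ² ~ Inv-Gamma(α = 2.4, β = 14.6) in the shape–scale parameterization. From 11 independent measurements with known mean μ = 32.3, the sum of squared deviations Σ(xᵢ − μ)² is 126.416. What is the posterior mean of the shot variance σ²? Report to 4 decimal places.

With known mean μ and an Inverse-Gamma(α, β) prior on σ², the Normal likelihood is conjugate: posterior is Inv-Gamma(α + n/2, β + Σ(xᵢ−μ)²/2).
Posterior: Inv-Gamma(2.4 + 11/2, 14.6 + 126.416/2) = Inv-Gamma(7.90, 77.8080).
E[σ²|data] = β/(α−1) = 77.8080/6.90 = 11.2765.

11.2765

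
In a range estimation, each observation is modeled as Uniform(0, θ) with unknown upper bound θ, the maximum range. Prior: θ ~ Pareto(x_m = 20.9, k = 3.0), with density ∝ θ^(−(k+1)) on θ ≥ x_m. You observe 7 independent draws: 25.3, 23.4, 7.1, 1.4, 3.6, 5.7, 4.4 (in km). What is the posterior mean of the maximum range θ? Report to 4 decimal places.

A Pareto(scale x_m, shape k) prior on the upper bound θ of Uniform(0, θ) is conjugate: posterior is Pareto(max(x_m, max xᵢ), k + n).
Sample maximum = 25.3; prior scale x_m = 20.9 → posterior scale = max = 25.3.
Posterior shape = 3.0 + 7 = 10.0.
E[θ|data] = k·x_m/(k−1) = 10.0·25.3/9.0 = 28.1111.

28.1111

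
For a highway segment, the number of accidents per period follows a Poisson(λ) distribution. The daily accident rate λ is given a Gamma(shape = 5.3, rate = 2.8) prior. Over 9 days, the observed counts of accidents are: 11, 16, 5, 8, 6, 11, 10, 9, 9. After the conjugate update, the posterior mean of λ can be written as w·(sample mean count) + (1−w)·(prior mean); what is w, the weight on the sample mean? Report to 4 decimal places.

0.7627

With a Gamma(shape α, rate β) prior, the Poisson likelihood is conjugate: the posterior is Gamma(α + ΣXᵢ, β + n).
Posterior mean = (α₀+S)/(β₀+n) = [n/(β₀+n)]·(S/n) + [β₀/(β₀+n)]·(α₀/β₀), so only n and β₀ enter the weight.
Weight on data w = n/(β₀+n) = 9/(2.8+9) = 9/11.8 = 0.7627.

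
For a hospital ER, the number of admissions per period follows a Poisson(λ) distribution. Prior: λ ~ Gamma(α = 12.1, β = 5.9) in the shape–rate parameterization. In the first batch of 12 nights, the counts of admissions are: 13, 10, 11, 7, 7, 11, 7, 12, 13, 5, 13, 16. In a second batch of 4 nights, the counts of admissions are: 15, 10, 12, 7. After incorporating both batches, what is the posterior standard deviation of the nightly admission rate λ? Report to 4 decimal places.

With a Gamma(shape α, rate β) prior, the Poisson likelihood is conjugate: the posterior is Gamma(α + ΣXᵢ, β + n).
Batch 1: sum of counts S = 125 over n = 12 nights.
After batch 1: Gamma(α+S, β+n) = Gamma(12.1+125, 5.9+12) = Gamma(137.1, 17.9).
Batch 2: sum of counts S = 44 over n = 4 nights.
After batch 2: Gamma(α+S, β+n) = Gamma(137.1+44, 17.9+4) = Gamma(181.1, 21.9).
SD = √α/β = √181.1/21.9 = 0.6145.

0.6145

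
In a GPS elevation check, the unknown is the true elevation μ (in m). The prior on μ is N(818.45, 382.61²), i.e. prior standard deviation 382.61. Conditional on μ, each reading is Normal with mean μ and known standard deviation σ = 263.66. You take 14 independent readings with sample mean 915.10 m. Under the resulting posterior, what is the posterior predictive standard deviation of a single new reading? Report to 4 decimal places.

272.6154

For Normal data with known variance σ², a Normal(μ₀, σ₀²) prior on μ is conjugate. Posterior precision = 1/σ₀² + n/σ²; posterior mean is the precision-weighted average of μ₀ and x̄.
σ₀² = 382.61² = 146390.4121, σ² = 263.66² = 69516.5956; σ² + n·σ₀² = 69516.5956 + 14·146390.4121 = 2118982.365.
Posterior precision = 1/σ₀² + n/σ² = 1/146390.4121 + 14/69516.5956 = (σ² + n·σ₀²)/(σ₀²σ²) = 2118982.365/(146390.4121·69516.5956); posterior variance σₙ² = σ₀²σ²/(σ² + n·σ₀²) = 146390.4121·69516.5956/2118982.365 = 4802.570916.
Predictive variance for one new observation = σₙ² + σ² = 146390.4121·69516.5956/2118982.365 + 69516.5956 = σ²·(σ₀² + 2118982.365)/2118982.365 = 69516.5956·2265372.7771/2118982.365 = 74319.166516; SD = √(69516.5956·2265372.7771/2118982.365) = 272.6154.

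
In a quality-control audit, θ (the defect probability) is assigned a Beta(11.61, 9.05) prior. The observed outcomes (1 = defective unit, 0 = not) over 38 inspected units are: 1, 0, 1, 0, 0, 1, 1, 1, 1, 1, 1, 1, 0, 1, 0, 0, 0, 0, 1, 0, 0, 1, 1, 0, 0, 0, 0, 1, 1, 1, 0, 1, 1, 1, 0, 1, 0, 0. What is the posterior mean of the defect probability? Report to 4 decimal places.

The Beta prior is conjugate to a Binomial/Bernoulli likelihood; the update adds successes to α and failures to β.
Posterior: Beta(α+k, β+n−k) = Beta(11.61+20, 9.05+18) = Beta(31.61, 27.05).
Posterior mean = α/(α+β) = 31.61/58.66 = 0.5389.

0.5389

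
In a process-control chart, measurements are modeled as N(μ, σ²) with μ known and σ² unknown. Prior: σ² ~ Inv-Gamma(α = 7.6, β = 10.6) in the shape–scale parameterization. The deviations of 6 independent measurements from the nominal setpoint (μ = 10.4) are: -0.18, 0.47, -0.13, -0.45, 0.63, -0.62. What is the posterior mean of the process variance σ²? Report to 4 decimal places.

1.1695

With known mean μ and an Inverse-Gamma(α, β) prior on σ², the Normal likelihood is conjugate: posterior is Inv-Gamma(α + n/2, β + Σ(xᵢ−μ)²/2).
Σ(xᵢ−μ)² = (-0.18)² + (0.47)² + (-0.13)² + (-0.45)² + (0.63)² + (-0.62)² = 1.2540.
Posterior: Inv-Gamma(7.6 + 6/2, 10.6 + 1.2540/2) = Inv-Gamma(10.60, 11.22700).
E[σ²|data] = β/(α−1) = 11.22700/9.60 = 1.1695.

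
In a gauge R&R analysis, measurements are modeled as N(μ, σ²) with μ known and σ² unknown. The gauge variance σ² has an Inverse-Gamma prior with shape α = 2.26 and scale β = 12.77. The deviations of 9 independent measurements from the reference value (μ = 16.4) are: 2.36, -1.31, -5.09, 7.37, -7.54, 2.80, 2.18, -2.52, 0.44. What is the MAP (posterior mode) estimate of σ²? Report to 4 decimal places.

12.1803

With known mean μ and an Inverse-Gamma(α, β) prior on σ², the Normal likelihood is conjugate: posterior is Inv-Gamma(α + n/2, β + Σ(xᵢ−μ)²/2).
Σ(xᵢ−μ)² = (2.36)² + (-1.31)² + (-5.09)² + (7.37)² + (-7.54)² + (2.80)² + (2.18)² + (-2.52)² + (0.44)² = 163.4987.
Posterior: Inv-Gamma(2.26 + 9/2, 12.77 + 163.4987/2) = Inv-Gamma(6.76, 94.51935).
Mode = β/(α+1) = 94.51935/7.76 = 12.1803.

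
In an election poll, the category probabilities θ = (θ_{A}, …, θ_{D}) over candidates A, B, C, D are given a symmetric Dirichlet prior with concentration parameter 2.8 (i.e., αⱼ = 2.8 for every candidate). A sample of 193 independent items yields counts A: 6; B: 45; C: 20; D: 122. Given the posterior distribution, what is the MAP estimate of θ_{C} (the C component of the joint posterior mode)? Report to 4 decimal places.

0.1089

The Dirichlet prior is conjugate to the Multinomial likelihood: each posterior αⱼ = prior αⱼ + observed count nⱼ.
Posterior concentration: (8.8, 47.8, 22.8, 124.8), total = 204.2.
Joint mode component: (α_{C}−1)/(Σα−K) = 21.8/200.2 = 0.1089.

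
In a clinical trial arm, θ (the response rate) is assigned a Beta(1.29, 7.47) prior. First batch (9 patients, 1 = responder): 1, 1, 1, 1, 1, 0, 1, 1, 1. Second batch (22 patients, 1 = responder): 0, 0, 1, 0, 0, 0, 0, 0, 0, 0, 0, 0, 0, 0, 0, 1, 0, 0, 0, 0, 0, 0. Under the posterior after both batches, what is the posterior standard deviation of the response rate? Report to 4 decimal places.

0.0706

The Beta prior is conjugate to a Binomial/Bernoulli likelihood; the update adds successes to α and failures to β.
After batch 1: Beta(1.29+8, 7.47+1) = Beta(9.29, 8.47).
After batch 2: Beta(9.29+2, 8.47+20) = Beta(11.29, 28.47).
Var = αβ/((α+β)²(α+β+1)) = 11.29·28.47/(39.76²·40.76) = 0.00498832; SD = √0.00498832 = 0.0706.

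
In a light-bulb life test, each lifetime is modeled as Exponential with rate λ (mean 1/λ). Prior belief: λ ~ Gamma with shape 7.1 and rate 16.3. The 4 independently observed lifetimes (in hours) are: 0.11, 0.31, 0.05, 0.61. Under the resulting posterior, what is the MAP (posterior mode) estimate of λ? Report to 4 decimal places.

With a Gamma(shape α, rate β) prior on the exponential rate λ, the posterior after n observations with total T = Σxᵢ is Gamma(α+n, β+T).
Sum of observations T = 1.08 hours; n = 4.
Posterior: Gamma(7.1+4, 16.3+1.08) = Gamma(11.1, 17.38).
Mode = (α−1)/β = 0.5811.

0.5811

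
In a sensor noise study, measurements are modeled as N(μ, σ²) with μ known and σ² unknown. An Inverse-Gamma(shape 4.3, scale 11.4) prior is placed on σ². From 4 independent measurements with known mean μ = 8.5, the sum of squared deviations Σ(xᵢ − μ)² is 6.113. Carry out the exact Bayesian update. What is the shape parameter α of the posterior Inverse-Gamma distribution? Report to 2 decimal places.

With known mean μ and an Inverse-Gamma(α, β) prior on σ², the Normal likelihood is conjugate: posterior is Inv-Gamma(α + n/2, β + Σ(xᵢ−μ)²/2).
Posterior: Inv-Gamma(4.3 + 4/2, 11.4 + 6.113/2) = Inv-Gamma(6.30, 14.4565).
Posterior α = 6.30.

6.30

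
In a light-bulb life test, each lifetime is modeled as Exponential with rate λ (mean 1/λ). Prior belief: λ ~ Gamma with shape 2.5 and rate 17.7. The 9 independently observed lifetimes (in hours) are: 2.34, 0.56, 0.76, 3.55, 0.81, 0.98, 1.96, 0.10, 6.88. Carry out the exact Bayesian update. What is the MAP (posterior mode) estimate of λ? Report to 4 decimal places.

0.2946

With a Gamma(shape α, rate β) prior on the exponential rate λ, the posterior after n observations with total T = Σxᵢ is Gamma(α+n, β+T).
Sum of observations T = 17.94 hours; n = 9.
Posterior: Gamma(2.5+9, 17.7+17.94) = Gamma(11.5, 35.64).
Mode = (α−1)/β = 0.2946.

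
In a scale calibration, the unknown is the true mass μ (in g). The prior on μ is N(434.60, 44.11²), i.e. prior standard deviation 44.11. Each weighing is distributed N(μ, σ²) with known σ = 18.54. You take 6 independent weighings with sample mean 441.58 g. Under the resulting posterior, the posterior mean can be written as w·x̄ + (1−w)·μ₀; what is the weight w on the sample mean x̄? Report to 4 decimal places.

0.9714

For Normal data with known variance σ², a Normal(μ₀, σ₀²) prior on μ is conjugate. Posterior precision = 1/σ₀² + n/σ²; posterior mean is the precision-weighted average of μ₀ and x̄.
σ₀² = 44.11² = 1945.6921, σ² = 18.54² = 343.7316. Prior precision 1/σ₀² = 1/1945.6921; data precision n/σ² = 6/343.7316.
w = (n/σ²)/(1/σ₀² + n/σ²) = n·σ₀²/(σ² + n·σ₀²) = 6·1945.6921/(343.7316 + 6·1945.6921) = 11674.1526/12017.8842 = 0.9714.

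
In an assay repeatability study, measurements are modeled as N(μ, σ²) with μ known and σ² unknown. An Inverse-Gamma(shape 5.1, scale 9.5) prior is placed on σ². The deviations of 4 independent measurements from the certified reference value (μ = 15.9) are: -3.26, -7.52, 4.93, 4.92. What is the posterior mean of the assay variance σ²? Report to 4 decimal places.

11.0401

With known mean μ and an Inverse-Gamma(α, β) prior on σ², the Normal likelihood is conjugate: posterior is Inv-Gamma(α + n/2, β + Σ(xᵢ−μ)²/2).
Σ(xᵢ−μ)² = (-3.26)² + (-7.52)² + (4.93)² + (4.92)² = 115.6893.
Posterior: Inv-Gamma(5.1 + 4/2, 9.5 + 115.6893/2) = Inv-Gamma(7.10, 67.34465).
E[σ²|data] = β/(α−1) = 67.34465/6.10 = 11.0401.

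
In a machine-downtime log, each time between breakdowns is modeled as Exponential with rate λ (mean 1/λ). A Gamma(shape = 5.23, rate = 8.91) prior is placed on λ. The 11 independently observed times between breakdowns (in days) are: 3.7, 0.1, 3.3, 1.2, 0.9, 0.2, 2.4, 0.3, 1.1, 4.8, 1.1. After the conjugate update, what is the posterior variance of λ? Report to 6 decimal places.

With a Gamma(shape α, rate β) prior on the exponential rate λ, the posterior after n observations with total T = Σxᵢ is Gamma(α+n, β+T).
Sum of observations T = 19.1 days; n = 11.
Posterior: Gamma(5.23+11, 8.91+19.1) = Gamma(16.23, 28.01).
Var = α/β² = 0.020687.

0.020687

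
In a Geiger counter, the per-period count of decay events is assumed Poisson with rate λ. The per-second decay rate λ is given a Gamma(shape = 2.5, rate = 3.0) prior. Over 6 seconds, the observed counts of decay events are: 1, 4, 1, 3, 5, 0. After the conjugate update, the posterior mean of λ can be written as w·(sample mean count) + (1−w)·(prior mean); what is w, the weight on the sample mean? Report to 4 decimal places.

0.6667

With a Gamma(shape α, rate β) prior, the Poisson likelihood is conjugate: the posterior is Gamma(α + ΣXᵢ, β + n).
Posterior mean = (α₀+S)/(β₀+n) = [n/(β₀+n)]·(S/n) + [β₀/(β₀+n)]·(α₀/β₀), so only n and β₀ enter the weight.
Weight on data w = n/(β₀+n) = 6/(3.0+6) = 6/9.0 = 0.6667.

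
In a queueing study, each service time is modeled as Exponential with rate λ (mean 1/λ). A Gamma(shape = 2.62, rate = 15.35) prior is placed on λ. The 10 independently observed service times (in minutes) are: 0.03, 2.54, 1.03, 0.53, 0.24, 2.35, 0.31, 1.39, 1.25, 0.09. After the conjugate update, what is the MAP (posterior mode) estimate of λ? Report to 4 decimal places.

With a Gamma(shape α, rate β) prior on the exponential rate λ, the posterior after n observations with total T = Σxᵢ is Gamma(α+n, β+T).
Sum of observations T = 9.76 minutes; n = 10.
Posterior: Gamma(2.62+10, 15.35+9.76) = Gamma(12.62, 25.11).
Mode = (α−1)/β = 0.4628.

0.4628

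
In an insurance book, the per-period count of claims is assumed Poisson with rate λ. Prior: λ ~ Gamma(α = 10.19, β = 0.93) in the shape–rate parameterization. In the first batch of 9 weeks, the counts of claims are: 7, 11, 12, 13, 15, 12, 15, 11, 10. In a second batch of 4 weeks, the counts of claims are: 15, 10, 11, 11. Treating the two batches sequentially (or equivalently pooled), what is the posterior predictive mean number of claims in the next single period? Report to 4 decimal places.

With a Gamma(shape α, rate β) prior, the Poisson likelihood is conjugate: the posterior is Gamma(α + ΣXᵢ, β + n).
Batch 1: sum of counts S = 106 over n = 9 weeks.
After batch 1: Gamma(α+S, β+n) = Gamma(10.19+106, 0.93+9) = Gamma(116.19, 9.93).
Batch 2: sum of counts S = 47 over n = 4 weeks.
After batch 2: Gamma(α+S, β+n) = Gamma(116.19+47, 9.93+4) = Gamma(163.19, 13.93).
The predictive distribution for one future period is NegBinom with mean α/β = 11.7150.

11.7150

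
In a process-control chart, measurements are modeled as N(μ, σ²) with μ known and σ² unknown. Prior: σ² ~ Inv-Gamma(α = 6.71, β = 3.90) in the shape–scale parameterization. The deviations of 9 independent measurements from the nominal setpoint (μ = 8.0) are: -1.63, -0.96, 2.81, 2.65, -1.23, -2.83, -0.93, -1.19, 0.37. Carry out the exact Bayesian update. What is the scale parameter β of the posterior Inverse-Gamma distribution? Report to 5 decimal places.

19.11840

With known mean μ and an Inverse-Gamma(α, β) prior on σ², the Normal likelihood is conjugate: posterior is Inv-Gamma(α + n/2, β + Σ(xᵢ−μ)²/2).
Σ(xᵢ−μ)² = (-1.63)² + (-0.96)² + (2.81)² + (2.65)² + (-1.23)² + (-2.83)² + (-0.93)² + (-1.19)² + (0.37)² = 30.4368.
Posterior: Inv-Gamma(6.71 + 9/2, 3.90 + 30.4368/2) = Inv-Gamma(11.21, 19.11840).
Posterior β = 19.11840.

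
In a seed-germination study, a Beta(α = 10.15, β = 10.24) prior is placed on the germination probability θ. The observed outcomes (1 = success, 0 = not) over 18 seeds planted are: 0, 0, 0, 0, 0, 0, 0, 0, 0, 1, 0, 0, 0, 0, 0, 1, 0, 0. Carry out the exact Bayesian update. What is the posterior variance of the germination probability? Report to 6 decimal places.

0.005492

The Beta prior is conjugate to a Binomial/Bernoulli likelihood; the update adds successes to α and failures to β.
Posterior: Beta(α+k, β+n−k) = Beta(10.15+2, 10.24+16) = Beta(12.15, 26.24).
Var = αβ/((α+β)²(α+β+1)) = 12.15·26.24/(38.39²·39.39) = 0.005492.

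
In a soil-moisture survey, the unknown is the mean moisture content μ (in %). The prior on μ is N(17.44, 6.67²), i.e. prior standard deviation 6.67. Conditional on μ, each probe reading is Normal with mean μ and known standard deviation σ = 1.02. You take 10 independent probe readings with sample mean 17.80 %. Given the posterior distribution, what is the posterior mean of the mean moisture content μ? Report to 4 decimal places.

For Normal data with known variance σ², a Normal(μ₀, σ₀²) prior on μ is conjugate. Posterior precision = 1/σ₀² + n/σ²; posterior mean is the precision-weighted average of μ₀ and x̄.
n·x̄ = 10·17.80 = 178.
σ₀² = 6.67² = 44.4889, σ² = 1.02² = 1.0404; σ² + n·σ₀² = 1.0404 + 10·44.4889 = 445.9294.
Posterior mean = (μ₀/σ₀² + n·x̄/σ²)/(1/σ₀² + n/σ²) = (σ²·μ₀ + σ₀²·n·x̄)/(σ² + n·σ₀²) = (1.0404·17.44 + 44.4889·178)/445.9294 = 7937.168776/445.9294 = 17.7992.

17.7992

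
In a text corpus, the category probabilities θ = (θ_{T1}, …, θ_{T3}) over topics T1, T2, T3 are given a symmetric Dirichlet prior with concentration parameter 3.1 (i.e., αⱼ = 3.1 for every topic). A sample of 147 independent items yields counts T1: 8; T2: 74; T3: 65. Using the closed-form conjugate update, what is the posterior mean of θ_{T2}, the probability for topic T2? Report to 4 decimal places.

The Dirichlet prior is conjugate to the Multinomial likelihood: each posterior αⱼ = prior αⱼ + observed count nⱼ.
Posterior concentration: (11.1, 77.1, 68.1), total = 156.3.
E[θ_{T2}|data] = α_{T2}/Σα = 77.1/156.3 = 0.4933.

0.4933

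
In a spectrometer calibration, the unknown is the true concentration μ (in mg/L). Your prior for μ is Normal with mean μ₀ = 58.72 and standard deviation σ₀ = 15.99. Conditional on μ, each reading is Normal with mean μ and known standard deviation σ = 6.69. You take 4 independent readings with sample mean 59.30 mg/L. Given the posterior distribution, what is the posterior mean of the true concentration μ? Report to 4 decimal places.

For Normal data with known variance σ², a Normal(μ₀, σ₀²) prior on μ is conjugate. Posterior precision = 1/σ₀² + n/σ²; posterior mean is the precision-weighted average of μ₀ and x̄.
n·x̄ = 4·59.30 = 237.2.
σ₀² = 15.99² = 255.6801, σ² = 6.69² = 44.7561; σ² + n·σ₀² = 44.7561 + 4·255.6801 = 1067.4765.
Posterior mean = (μ₀/σ₀² + n·x̄/σ²)/(1/σ₀² + n/σ²) = (σ²·μ₀ + σ₀²·n·x̄)/(σ² + n·σ₀²) = (44.7561·58.72 + 255.6801·237.2)/1067.4765 = 63275.397912/1067.4765 = 59.2757.

59.2757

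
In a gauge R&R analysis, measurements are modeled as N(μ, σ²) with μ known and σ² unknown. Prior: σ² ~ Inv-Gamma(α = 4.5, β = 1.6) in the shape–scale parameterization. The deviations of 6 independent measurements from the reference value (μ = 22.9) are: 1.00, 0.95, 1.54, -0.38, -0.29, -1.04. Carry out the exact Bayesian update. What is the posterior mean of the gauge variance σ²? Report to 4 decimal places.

With known mean μ and an Inverse-Gamma(α, β) prior on σ², the Normal likelihood is conjugate: posterior is Inv-Gamma(α + n/2, β + Σ(xᵢ−μ)²/2).
Σ(xᵢ−μ)² = (1.00)² + (0.95)² + (1.54)² + (-0.38)² + (-0.29)² + (-1.04)² = 5.5842.
Posterior: Inv-Gamma(4.5 + 6/2, 1.6 + 5.5842/2) = Inv-Gamma(7.50, 4.39210).
E[σ²|data] = β/(α−1) = 4.39210/6.50 = 0.6757.

0.6757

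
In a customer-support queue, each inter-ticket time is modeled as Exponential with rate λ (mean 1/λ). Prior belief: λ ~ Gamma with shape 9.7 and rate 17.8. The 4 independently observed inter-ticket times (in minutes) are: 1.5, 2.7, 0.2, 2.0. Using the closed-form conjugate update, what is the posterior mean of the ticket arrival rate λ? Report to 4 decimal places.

0.5661

With a Gamma(shape α, rate β) prior on the exponential rate λ, the posterior after n observations with total T = Σxᵢ is Gamma(α+n, β+T).
Sum of observations T = 6.4 minutes; n = 4.
Posterior: Gamma(9.7+4, 17.8+6.4) = Gamma(13.7, 24.2).
Posterior mean of λ = α/β = 13.7/24.2 = 0.5661.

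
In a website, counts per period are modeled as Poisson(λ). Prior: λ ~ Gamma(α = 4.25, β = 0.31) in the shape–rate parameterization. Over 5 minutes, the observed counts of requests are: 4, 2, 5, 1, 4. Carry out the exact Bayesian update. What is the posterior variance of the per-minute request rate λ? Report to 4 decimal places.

With a Gamma(shape α, rate β) prior, the Poisson likelihood is conjugate: the posterior is Gamma(α + ΣXᵢ, β + n).
Sum of counts S = 16 over n = 5 minutes.
Posterior: Gamma(α+S, β+n) = Gamma(4.25+16, 0.31+5) = Gamma(20.25, 5.31).
Var = α/β² = 20.25/5.31² = 0.7182.

0.7182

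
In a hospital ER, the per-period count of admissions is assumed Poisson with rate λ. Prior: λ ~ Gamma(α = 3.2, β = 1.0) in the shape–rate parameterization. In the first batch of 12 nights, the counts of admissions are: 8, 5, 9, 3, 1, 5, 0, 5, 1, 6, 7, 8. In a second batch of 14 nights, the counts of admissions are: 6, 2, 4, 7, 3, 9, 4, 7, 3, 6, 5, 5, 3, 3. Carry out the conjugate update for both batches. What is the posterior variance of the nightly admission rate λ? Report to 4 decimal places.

With a Gamma(shape α, rate β) prior, the Poisson likelihood is conjugate: the posterior is Gamma(α + ΣXᵢ, β + n).
Batch 1: sum of counts S = 58 over n = 12 nights.
After batch 1: Gamma(α+S, β+n) = Gamma(3.2+58, 1.0+12) = Gamma(61.2, 13.0).
Batch 2: sum of counts S = 67 over n = 14 nights.
After batch 2: Gamma(α+S, β+n) = Gamma(61.2+67, 13.0+14) = Gamma(128.2, 27.0).
Var = α/β² = 128.2/27.0² = 0.1759.

0.1759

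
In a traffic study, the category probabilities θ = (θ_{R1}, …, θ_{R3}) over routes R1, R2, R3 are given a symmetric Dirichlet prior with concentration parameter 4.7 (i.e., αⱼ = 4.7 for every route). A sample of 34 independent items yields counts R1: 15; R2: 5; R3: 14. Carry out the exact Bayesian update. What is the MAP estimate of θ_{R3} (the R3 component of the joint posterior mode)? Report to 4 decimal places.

The Dirichlet prior is conjugate to the Multinomial likelihood: each posterior αⱼ = prior αⱼ + observed count nⱼ.
Posterior concentration: (19.7, 9.7, 18.7), total = 48.1.
Joint mode component: (α_{R3}−1)/(Σα−K) = 17.7/45.1 = 0.3925.

0.3925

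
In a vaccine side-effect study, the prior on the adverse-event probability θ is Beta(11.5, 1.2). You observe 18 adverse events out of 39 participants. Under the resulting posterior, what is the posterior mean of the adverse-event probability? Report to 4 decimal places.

The Beta prior is conjugate to a Binomial/Bernoulli likelihood; the update adds successes to α and failures to β.
Posterior: Beta(α+k, β+n−k) = Beta(11.5+18, 1.2+21) = Beta(29.5, 22.2).
Posterior mean = α/(α+β) = 29.5/51.7 = 0.5706.

0.5706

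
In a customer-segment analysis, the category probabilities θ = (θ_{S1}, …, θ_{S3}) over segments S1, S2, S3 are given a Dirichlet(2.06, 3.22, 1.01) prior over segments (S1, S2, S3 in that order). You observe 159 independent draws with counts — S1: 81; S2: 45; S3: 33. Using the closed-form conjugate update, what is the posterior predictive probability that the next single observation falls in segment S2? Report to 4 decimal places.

0.2917

The Dirichlet prior is conjugate to the Multinomial likelihood: each posterior αⱼ = prior αⱼ + observed count nⱼ.
Posterior concentration: (83.06, 48.22, 34.01), total = 165.29.
P(next = S2 | data) = α_{S2}/Σα = 0.2917.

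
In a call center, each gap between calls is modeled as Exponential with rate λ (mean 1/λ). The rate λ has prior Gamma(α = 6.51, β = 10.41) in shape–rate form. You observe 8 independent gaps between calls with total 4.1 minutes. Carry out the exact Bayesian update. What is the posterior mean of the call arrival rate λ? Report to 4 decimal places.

With a Gamma(shape α, rate β) prior on the exponential rate λ, the posterior after n observations with total T = Σxᵢ is Gamma(α+n, β+T).
Posterior: Gamma(6.51+8, 10.41+4.1) = Gamma(14.51, 14.51).
Posterior mean of λ = α/β = 14.51/14.51 = 1.0000.

1.0000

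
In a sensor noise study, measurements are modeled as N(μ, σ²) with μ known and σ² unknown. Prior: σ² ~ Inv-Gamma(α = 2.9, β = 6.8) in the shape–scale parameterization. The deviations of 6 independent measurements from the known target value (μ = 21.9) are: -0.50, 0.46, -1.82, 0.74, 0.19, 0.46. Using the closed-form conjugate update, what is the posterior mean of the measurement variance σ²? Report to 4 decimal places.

1.8540

With known mean μ and an Inverse-Gamma(α, β) prior on σ², the Normal likelihood is conjugate: posterior is Inv-Gamma(α + n/2, β + Σ(xᵢ−μ)²/2).
Σ(xᵢ−μ)² = (-0.50)² + (0.46)² + (-1.82)² + (0.74)² + (0.19)² + (0.46)² = 4.5693.
Posterior: Inv-Gamma(2.9 + 6/2, 6.8 + 4.5693/2) = Inv-Gamma(5.90, 9.08465).
E[σ²|data] = β/(α−1) = 9.08465/4.90 = 1.8540.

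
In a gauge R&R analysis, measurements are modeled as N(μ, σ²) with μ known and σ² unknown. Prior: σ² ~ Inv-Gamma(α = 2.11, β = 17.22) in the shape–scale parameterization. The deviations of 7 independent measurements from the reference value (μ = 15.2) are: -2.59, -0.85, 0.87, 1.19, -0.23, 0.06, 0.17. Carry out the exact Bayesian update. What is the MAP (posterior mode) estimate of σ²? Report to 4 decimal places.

3.3380

With known mean μ and an Inverse-Gamma(α, β) prior on σ², the Normal likelihood is conjugate: posterior is Inv-Gamma(α + n/2, β + Σ(xᵢ−μ)²/2).
Σ(xᵢ−μ)² = (-2.59)² + (-0.85)² + (0.87)² + (1.19)² + (-0.23)² + (0.06)² + (0.17)² = 9.6890.
Posterior: Inv-Gamma(2.11 + 7/2, 17.22 + 9.6890/2) = Inv-Gamma(5.61, 22.06450).
Mode = β/(α+1) = 22.06450/6.61 = 3.3380.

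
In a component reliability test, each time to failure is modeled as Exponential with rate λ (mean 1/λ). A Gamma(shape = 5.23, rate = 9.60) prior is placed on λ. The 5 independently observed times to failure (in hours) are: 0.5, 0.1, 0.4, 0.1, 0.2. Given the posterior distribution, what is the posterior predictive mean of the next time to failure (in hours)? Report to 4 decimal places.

1.1809

With a Gamma(shape α, rate β) prior on the exponential rate λ, the posterior after n observations with total T = Σxᵢ is Gamma(α+n, β+T).
Sum of observations T = 1.3 hours; n = 5.
Posterior: Gamma(5.23+5, 9.60+1.3) = Gamma(10.23, 10.90).
The predictive distribution for the next observation is Lomax; its mean is β/(α−1) = 10.90/9.23 = 1.1809.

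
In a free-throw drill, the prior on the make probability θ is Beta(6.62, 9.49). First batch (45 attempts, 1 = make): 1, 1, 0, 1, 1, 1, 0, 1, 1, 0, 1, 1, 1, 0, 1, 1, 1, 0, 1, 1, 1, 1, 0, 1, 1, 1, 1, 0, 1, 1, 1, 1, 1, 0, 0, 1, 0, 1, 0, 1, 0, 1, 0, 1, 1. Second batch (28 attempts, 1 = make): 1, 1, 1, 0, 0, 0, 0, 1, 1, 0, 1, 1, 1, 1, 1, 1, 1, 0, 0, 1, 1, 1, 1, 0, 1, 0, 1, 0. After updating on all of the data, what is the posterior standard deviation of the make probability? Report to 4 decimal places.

The Beta prior is conjugate to a Binomial/Bernoulli likelihood; the update adds successes to α and failures to β.
After batch 1: Beta(6.62+32, 9.49+13) = Beta(38.62, 22.49).
After batch 2: Beta(38.62+18, 22.49+10) = Beta(56.62, 32.49).
Var = αβ/((α+β)²(α+β+1)) = 56.62·32.49/(89.11²·90.11) = 0.00257095; SD = √0.00257095 = 0.0507.

0.0507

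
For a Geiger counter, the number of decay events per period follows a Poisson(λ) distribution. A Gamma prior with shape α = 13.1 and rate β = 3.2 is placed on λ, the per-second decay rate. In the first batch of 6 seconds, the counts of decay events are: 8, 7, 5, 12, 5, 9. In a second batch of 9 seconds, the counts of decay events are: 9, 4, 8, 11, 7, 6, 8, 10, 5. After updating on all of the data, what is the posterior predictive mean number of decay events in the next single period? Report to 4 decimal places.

With a Gamma(shape α, rate β) prior, the Poisson likelihood is conjugate: the posterior is Gamma(α + ΣXᵢ, β + n).
Batch 1: sum of counts S = 46 over n = 6 seconds.
After batch 1: Gamma(α+S, β+n) = Gamma(13.1+46, 3.2+6) = Gamma(59.1, 9.2).
Batch 2: sum of counts S = 68 over n = 9 seconds.
After batch 2: Gamma(α+S, β+n) = Gamma(59.1+68, 9.2+9) = Gamma(127.1, 18.2).
The predictive distribution for one future period is NegBinom with mean α/β = 6.9835.

6.9835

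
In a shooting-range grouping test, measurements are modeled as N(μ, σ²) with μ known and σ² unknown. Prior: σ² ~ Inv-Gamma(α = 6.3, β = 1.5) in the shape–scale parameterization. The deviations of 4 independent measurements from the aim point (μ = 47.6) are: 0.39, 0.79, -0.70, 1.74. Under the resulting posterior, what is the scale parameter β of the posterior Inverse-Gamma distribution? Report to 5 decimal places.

With known mean μ and an Inverse-Gamma(α, β) prior on σ², the Normal likelihood is conjugate: posterior is Inv-Gamma(α + n/2, β + Σ(xᵢ−μ)²/2).
Σ(xᵢ−μ)² = (0.39)² + (0.79)² + (-0.70)² + (1.74)² = 4.2938.
Posterior: Inv-Gamma(6.3 + 4/2, 1.5 + 4.2938/2) = Inv-Gamma(8.30, 3.64690).
Posterior β = 3.64690.

3.64690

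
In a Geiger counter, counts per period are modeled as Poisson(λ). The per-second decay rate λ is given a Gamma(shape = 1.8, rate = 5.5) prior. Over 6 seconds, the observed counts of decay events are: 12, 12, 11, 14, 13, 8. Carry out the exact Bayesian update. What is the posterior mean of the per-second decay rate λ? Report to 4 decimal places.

With a Gamma(shape α, rate β) prior, the Poisson likelihood is conjugate: the posterior is Gamma(α + ΣXᵢ, β + n).
Sum of counts S = 70 over n = 6 seconds.
Posterior: Gamma(α+S, β+n) = Gamma(1.8+70, 5.5+6) = Gamma(71.8, 11.5).
Posterior mean = α/β = 71.8/11.5 = 6.2435.

6.2435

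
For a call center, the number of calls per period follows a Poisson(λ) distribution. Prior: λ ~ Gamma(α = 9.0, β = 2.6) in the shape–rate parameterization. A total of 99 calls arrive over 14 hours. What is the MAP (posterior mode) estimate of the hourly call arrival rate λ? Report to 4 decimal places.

6.4458

With a Gamma(shape α, rate β) prior, the Poisson likelihood is conjugate: the posterior is Gamma(α + ΣXᵢ, β + n).
Posterior: Gamma(α+S, β+n) = Gamma(9.0+99, 2.6+14) = Gamma(108.0, 16.6).
Mode of Gamma(α,β) for α≥1 is (α−1)/β = 107.0/16.6 = 6.4458.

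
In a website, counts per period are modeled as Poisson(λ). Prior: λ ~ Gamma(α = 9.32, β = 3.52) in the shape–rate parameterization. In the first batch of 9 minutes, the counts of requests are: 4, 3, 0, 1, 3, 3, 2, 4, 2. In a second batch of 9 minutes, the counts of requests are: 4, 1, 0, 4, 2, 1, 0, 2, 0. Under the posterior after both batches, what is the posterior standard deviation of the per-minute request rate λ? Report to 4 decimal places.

0.3128

With a Gamma(shape α, rate β) prior, the Poisson likelihood is conjugate: the posterior is Gamma(α + ΣXᵢ, β + n).
Batch 1: sum of counts S = 22 over n = 9 minutes.
After batch 1: Gamma(α+S, β+n) = Gamma(9.32+22, 3.52+9) = Gamma(31.32, 12.52).
Batch 2: sum of counts S = 14 over n = 9 minutes.
After batch 2: Gamma(α+S, β+n) = Gamma(31.32+14, 12.52+9) = Gamma(45.32, 21.52).
SD = √α/β = √45.32/21.52 = 0.3128.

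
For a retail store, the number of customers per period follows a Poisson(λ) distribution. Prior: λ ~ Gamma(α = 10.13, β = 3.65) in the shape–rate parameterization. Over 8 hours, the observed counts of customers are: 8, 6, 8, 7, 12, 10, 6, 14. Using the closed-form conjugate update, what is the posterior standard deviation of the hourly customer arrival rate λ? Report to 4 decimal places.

0.7732

With a Gamma(shape α, rate β) prior, the Poisson likelihood is conjugate: the posterior is Gamma(α + ΣXᵢ, β + n).
Sum of counts S = 71 over n = 8 hours.
Posterior: Gamma(α+S, β+n) = Gamma(10.13+71, 3.65+8) = Gamma(81.13, 11.65).
SD = √α/β = √81.13/11.65 = 0.7732.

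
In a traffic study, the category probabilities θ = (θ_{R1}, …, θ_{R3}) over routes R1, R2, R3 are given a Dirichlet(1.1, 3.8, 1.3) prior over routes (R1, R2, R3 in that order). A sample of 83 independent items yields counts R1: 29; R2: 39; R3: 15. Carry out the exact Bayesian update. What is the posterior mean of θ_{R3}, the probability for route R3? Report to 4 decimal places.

The Dirichlet prior is conjugate to the Multinomial likelihood: each posterior αⱼ = prior αⱼ + observed count nⱼ.
Posterior concentration: (30.1, 42.8, 16.3), total = 89.2.
E[θ_{R3}|data] = α_{R3}/Σα = 16.3/89.2 = 0.1827.

0.1827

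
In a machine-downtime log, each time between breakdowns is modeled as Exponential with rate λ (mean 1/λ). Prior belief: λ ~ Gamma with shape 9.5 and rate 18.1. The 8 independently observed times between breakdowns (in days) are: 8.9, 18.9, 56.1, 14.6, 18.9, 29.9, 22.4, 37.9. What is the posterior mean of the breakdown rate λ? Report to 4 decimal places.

0.0775

With a Gamma(shape α, rate β) prior on the exponential rate λ, the posterior after n observations with total T = Σxᵢ is Gamma(α+n, β+T).
Sum of observations T = 207.6 days; n = 8.
Posterior: Gamma(9.5+8, 18.1+207.6) = Gamma(17.5, 225.7).
Posterior mean of λ = α/β = 17.5/225.7 = 0.0775.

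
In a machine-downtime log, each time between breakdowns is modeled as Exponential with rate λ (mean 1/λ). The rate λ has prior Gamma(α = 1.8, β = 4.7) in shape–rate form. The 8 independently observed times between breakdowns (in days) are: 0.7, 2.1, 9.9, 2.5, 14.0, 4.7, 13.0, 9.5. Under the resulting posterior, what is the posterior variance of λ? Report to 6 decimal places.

0.002625

With a Gamma(shape α, rate β) prior on the exponential rate λ, the posterior after n observations with total T = Σxᵢ is Gamma(α+n, β+T).
Sum of observations T = 56.4 days; n = 8.
Posterior: Gamma(1.8+8, 4.7+56.4) = Gamma(9.8, 61.1).
Var = α/β² = 0.002625.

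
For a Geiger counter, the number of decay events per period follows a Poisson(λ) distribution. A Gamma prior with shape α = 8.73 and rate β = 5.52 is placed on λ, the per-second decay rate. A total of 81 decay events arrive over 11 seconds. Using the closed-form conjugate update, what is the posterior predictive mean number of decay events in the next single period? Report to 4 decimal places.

5.4316

With a Gamma(shape α, rate β) prior, the Poisson likelihood is conjugate: the posterior is Gamma(α + ΣXᵢ, β + n).
Posterior: Gamma(α+S, β+n) = Gamma(8.73+81, 5.52+11) = Gamma(89.73, 16.52).
The predictive distribution for one future period is NegBinom with mean α/β = 5.4316.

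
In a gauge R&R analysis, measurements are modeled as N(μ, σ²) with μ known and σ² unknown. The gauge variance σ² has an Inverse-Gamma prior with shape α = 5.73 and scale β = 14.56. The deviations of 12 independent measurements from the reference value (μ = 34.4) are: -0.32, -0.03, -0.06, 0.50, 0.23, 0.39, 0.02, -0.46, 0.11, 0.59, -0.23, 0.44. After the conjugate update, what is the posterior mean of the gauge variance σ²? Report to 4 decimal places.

With known mean μ and an Inverse-Gamma(α, β) prior on σ², the Normal likelihood is conjugate: posterior is Inv-Gamma(α + n/2, β + Σ(xᵢ−μ)²/2).
Σ(xᵢ−μ)² = (-0.32)² + (-0.03)² + (-0.06)² + (0.50)² + (0.23)² + (0.39)² + (0.02)² + (-0.46)² + (0.11)² + (0.59)² + (-0.23)² + (0.44)² = 1.3806.
Posterior: Inv-Gamma(5.73 + 12/2, 14.56 + 1.3806/2) = Inv-Gamma(11.73, 15.25030).
E[σ²|data] = β/(α−1) = 15.25030/10.73 = 1.4213.

1.4213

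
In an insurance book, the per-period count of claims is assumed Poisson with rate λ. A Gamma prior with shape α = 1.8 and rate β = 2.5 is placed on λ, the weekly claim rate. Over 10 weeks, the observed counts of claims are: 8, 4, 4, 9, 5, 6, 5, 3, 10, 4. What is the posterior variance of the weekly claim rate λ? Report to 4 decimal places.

With a Gamma(shape α, rate β) prior, the Poisson likelihood is conjugate: the posterior is Gamma(α + ΣXᵢ, β + n).
Sum of counts S = 58 over n = 10 weeks.
Posterior: Gamma(α+S, β+n) = Gamma(1.8+58, 2.5+10) = Gamma(59.8, 12.5).
Var = α/β² = 59.8/12.5² = 0.3827.

0.3827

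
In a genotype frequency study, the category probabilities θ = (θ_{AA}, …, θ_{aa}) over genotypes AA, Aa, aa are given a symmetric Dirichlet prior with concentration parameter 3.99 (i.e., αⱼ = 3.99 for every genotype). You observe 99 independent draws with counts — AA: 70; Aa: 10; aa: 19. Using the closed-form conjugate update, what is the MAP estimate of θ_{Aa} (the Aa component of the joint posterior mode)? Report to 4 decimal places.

0.1203

The Dirichlet prior is conjugate to the Multinomial likelihood: each posterior αⱼ = prior αⱼ + observed count nⱼ.
Posterior concentration: (73.99, 13.99, 22.99), total = 110.97.
Joint mode component: (α_{Aa}−1)/(Σα−K) = 12.99/107.97 = 0.1203.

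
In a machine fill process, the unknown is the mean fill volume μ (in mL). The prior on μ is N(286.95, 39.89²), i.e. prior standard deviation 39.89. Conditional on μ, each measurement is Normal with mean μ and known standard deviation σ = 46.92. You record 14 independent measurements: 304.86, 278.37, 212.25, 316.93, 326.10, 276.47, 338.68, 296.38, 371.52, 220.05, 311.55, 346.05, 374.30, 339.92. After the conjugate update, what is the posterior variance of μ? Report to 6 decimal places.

143.106731

For Normal data with known variance σ², a Normal(μ₀, σ₀²) prior on μ is conjugate. Posterior precision = 1/σ₀² + n/σ²; posterior mean is the precision-weighted average of μ₀ and x̄.
σ₀² = 39.89² = 1591.2121, σ² = 46.92² = 2201.4864; σ² + n·σ₀² = 2201.4864 + 14·1591.2121 = 24478.4558.
Posterior precision = 1/σ₀² + n/σ² = 1/1591.2121 + 14/2201.4864 = (σ² + n·σ₀²)/(σ₀²σ²) = 24478.4558/(1591.2121·2201.4864); posterior variance σₙ² = σ₀²σ²/(σ² + n·σ₀²) = 1591.2121·2201.4864/24478.4558 = 143.106731.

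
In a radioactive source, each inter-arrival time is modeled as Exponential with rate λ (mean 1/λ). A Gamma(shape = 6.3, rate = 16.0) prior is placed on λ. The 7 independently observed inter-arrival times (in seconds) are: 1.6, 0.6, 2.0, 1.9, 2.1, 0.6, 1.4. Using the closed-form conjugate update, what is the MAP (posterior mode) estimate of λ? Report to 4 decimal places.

0.4695

With a Gamma(shape α, rate β) prior on the exponential rate λ, the posterior after n observations with total T = Σxᵢ is Gamma(α+n, β+T).
Sum of observations T = 10.2 seconds; n = 7.
Posterior: Gamma(6.3+7, 16.0+10.2) = Gamma(13.3, 26.2).
Mode = (α−1)/β = 0.4695.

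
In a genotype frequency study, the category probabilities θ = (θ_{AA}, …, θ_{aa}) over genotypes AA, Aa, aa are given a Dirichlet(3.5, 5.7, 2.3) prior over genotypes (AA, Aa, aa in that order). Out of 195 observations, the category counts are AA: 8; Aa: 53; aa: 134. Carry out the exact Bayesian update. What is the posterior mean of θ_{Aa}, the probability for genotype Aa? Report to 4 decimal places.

The Dirichlet prior is conjugate to the Multinomial likelihood: each posterior αⱼ = prior αⱼ + observed count nⱼ.
Posterior concentration: (11.5, 58.7, 136.3), total = 206.5.
E[θ_{Aa}|data] = α_{Aa}/Σα = 58.7/206.5 = 0.2843.

0.2843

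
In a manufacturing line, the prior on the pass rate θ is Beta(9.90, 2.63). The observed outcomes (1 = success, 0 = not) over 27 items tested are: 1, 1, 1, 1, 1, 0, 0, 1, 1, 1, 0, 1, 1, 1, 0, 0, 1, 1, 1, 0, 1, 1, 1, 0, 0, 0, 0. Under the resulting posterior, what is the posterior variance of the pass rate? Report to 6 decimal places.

0.005364

The Beta prior is conjugate to a Binomial/Bernoulli likelihood; the update adds successes to α and failures to β.
Posterior: Beta(α+k, β+n−k) = Beta(9.90+17, 2.63+10) = Beta(26.90, 12.63).
Var = αβ/((α+β)²(α+β+1)) = 26.90·12.63/(39.53²·40.53) = 0.005364.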